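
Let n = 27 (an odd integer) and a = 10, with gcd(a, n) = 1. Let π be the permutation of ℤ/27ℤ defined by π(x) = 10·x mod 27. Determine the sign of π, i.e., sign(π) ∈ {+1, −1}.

Orbit of 1 under x↦10x: [1, 10, 19]… (length divides ord_27(10)).
The orbit structure of x ↦ 10x mod 27: 15 orbits of sizes [3, 3, 3, 3, 3, 3, 1, 1, 1, 1, 1, 1, 1, 1, 1].
n − c = 27 − 15 = 12; sign = (−1)^12 = +1.
Check: (10/27) = +1 by Zolotarev.

+1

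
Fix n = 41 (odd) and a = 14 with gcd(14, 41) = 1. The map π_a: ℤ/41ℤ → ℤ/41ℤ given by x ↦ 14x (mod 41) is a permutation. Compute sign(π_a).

-1

Start at x=1: 1 → 14 → 32 → 38 → 40 → 27 → 9 → … (one orbit).
The orbit structure of x ↦ 14x mod 41: 6 orbits of sizes [8, 8, 8, 8, 8, 1].
41 − 6 = 35 transpositions; sign(π) = (−1)^35 = -1.
The Jacobi symbol (14|41) = -1 (Zolotarev) agrees.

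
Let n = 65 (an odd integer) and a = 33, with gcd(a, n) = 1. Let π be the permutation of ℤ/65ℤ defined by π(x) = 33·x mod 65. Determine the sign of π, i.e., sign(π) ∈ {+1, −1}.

+1

Trace 33: π^k(33) = [33, 49, 57, 61, 63, 64, 32] for k=0..6.
Cycle type of π: 12×5 + 4 + 1; total 7 cycles.
7 cycles on 65: each ℓ→(−1)^(ℓ−1), product (−1)^58 = +1.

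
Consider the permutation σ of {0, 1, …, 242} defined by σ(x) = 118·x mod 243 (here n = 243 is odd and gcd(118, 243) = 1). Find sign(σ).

+1

Start at x=19: 19 → 55 → 172 → 127 → 163 → 37 → 235 → … (one orbit).
27 cycles of lengths [27, 27, 27, 27, 27, 27, 9, 9, 9, 9, 9, 9, 3, 3, 3, 3, 3, 3, 1, 1, 1, 1, 1, 1, 1, 1, 1].
243 − 27 = 216 transpositions; sign(π) = (−1)^216 = +1.
Via Zolotarev, sign(π_{118}) = (118|243) = +1.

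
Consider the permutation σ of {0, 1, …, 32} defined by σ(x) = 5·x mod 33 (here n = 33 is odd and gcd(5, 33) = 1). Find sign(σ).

Orbit of 23 under x↦5x: [23, 16, 14, 4, 20, 1, 5]… (length divides ord_33(5)).
Decompose π into cycles: lengths [10, 10, 5, 5, 2, 1] (6 cycles, including the fixed point 0).
33 − 6 = 27 transpositions; sign(π) = (−1)^27 = -1.

-1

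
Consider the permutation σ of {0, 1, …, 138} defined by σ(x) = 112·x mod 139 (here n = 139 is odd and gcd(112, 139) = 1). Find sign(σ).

+1

Orbit of 80 under x↦112x: [80, 64, 79, 91, 45, 36, 1]… (length divides ord_139(112)).
Cycle lengths of π_112 on ℤ/139ℤ: [23, 23, 23, 23, 23, 23, 1]; 7 cycles in total.
With 7 cycles on 139 points, sign = (−1)^{139−7} = +1.
(112|139)_J = +1 (Zolotarev's lemma cross-check).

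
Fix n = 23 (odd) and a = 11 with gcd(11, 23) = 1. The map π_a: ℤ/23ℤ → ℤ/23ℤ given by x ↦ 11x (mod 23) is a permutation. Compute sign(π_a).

Start at x=4: 4 → 21 → 1 → 11 → 6 → 20 → 13 → … (one orbit).
Cycle type of π: 22 + 1; total 2 cycles.
With 2 cycles on 23 points, sign = (−1)^{23−2} = -1.
Zolotarev: (11|23) = -1, matching the cycle-count sign.

-1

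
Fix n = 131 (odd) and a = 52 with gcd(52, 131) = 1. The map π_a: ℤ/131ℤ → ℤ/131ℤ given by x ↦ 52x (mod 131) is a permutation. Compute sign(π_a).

Orbit of 112 under x↦52x: [112, 60, 107, 62, 80, 99, 39]… (length divides ord_131(52)).
Decompose π into cycles: lengths [13, 13, 13, 13, 13, 13, 13, 13, 13, 13, 1] (11 cycles, including the fixed point 0).
Σ(ℓ_i−1) = 131−11 = 120; sign = (−1)^120 = +1.
Via Zolotarev, sign(π_{52}) = (52|131) = +1.

+1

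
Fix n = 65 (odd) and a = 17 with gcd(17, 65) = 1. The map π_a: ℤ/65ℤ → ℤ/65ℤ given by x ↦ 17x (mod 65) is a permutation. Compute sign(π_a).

-1

Orbit of 62 under x↦17x: [62, 14, 43, 16, 12, 9, 23]… (length divides ord_65(17)).
Decompose π into cycles: lengths [12, 12, 12, 12, 6, 6, 4, 1] (8 cycles, including the fixed point 0).
65 − 8 = 57 transpositions; sign(π) = (−1)^57 = -1.
Via Zolotarev, sign(π_{17}) = (17|65) = -1.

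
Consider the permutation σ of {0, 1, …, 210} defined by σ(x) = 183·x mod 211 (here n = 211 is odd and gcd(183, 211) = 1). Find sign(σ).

Start at x=148: 148 → 76 → 193 → 82 → 25 → 144 → 188 → … (one orbit).
The orbit structure of x ↦ 183x mod 211: 7 orbits of sizes [35, 35, 35, 35, 35, 35, 1].
7 cycles on 211: each ℓ→(−1)^(ℓ−1), product (−1)^204 = +1.

+1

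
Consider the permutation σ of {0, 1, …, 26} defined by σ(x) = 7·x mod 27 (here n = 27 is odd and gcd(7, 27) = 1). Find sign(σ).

+1

Start at x=19: 19 → 25 → 13 → 10 → 16 → 4 → 1 → … (one orbit).
The orbit structure of x ↦ 7x mod 27: 7 orbits of sizes [9, 9, 3, 3, 1, 1, 1].
Σ(ℓ_i−1) = 27−7 = 20; sign = (−1)^20 = +1.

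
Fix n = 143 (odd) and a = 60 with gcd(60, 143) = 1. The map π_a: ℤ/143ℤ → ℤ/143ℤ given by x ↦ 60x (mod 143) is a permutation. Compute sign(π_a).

Orbit of 5 under x↦60x: [5, 14, 125, 64, 122, 27, 47]… (length divides ord_143(60)).
The orbit structure of x ↦ 60x mod 143: 12 orbits of sizes [20, 20, 20, 20, 20, 20, 5, 5, 4, 4, 4, 1].
n − c = 143 − 12 = 131; sign = (−1)^131 = -1.
Check: (60/143) = -1 by Zolotarev.

-1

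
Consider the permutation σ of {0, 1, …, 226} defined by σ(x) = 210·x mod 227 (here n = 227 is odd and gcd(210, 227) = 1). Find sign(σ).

Trace 113: π^k(113) = [113, 122, 196, 73, 121, 213, 11] for k=0..6.
Cycle lengths of π_210 on ℤ/227ℤ: [113, 113, 1]; 3 cycles in total.
3 cycles on 227: each ℓ→(−1)^(ℓ−1), product (−1)^224 = +1.
(210|227)_J = +1 (Zolotarev's lemma cross-check).

+1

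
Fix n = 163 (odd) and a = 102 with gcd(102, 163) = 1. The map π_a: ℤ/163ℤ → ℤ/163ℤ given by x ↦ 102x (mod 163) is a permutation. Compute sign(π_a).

-1

Start at x=1: 1 → 102 → 135 → 78 → 132 → 98 → 53 → … (one orbit).
π_102 has 4 disjoint cycles with lengths [54, 54, 54, 1] on {0,…,162}.
Σ(ℓ_i−1) = 163−4 = 159; sign = (−1)^159 = -1.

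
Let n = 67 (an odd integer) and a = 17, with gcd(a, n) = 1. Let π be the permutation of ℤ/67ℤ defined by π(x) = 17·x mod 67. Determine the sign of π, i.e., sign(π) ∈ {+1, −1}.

+1

Trace 56: π^k(56) = [56, 14, 37, 26, 40, 10, 36] for k=0..6.
π_17 has 3 disjoint cycles with lengths [33, 33, 1] on {0,…,66}.
n − c = 67 − 3 = 64; sign = (−1)^64 = +1.
Check: (17/67) = +1 by Zolotarev.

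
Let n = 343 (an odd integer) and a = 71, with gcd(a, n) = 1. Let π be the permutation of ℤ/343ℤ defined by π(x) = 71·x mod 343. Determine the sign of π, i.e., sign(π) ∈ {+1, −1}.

+1

Orbit of 120 under x↦71x: [120, 288, 211, 232, 8, 225, 197]… (length divides ord_343(71)).
Cycle type of π: 49×6 + 7×6 + 1×7; total 19 cycles.
19 cycles on 343: each ℓ→(−1)^(ℓ−1), product (−1)^324 = +1.
Zolotarev: (71|343) = +1, matching the cycle-count sign.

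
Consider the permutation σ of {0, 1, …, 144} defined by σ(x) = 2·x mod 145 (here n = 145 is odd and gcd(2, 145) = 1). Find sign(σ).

Trace 36: π^k(36) = [36, 72, 144, 143, 141, 137, 129] for k=0..6.
Decompose π into cycles: lengths [28, 28, 28, 28, 28, 4, 1] (7 cycles, including the fixed point 0).
Σ(ℓ_i−1) = 145−7 = 138; sign = (−1)^138 = +1.
Via Zolotarev, sign(π_{2}) = (2|145) = +1.

+1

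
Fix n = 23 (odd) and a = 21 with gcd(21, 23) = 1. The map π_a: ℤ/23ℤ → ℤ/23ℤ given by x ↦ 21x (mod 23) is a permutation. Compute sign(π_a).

Trace 14: π^k(14) = [14, 18, 10, 3, 17, 12, 22] for k=0..6.
2 cycles of lengths [22, 1].
sign(π) = (−1)^{n − #cycles} = (−1)^{23−2} = (−1)^21 = -1.

-1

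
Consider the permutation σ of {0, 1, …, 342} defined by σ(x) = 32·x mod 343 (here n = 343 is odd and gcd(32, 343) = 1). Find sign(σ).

Trace 218: π^k(218) = [218, 116, 282, 106, 305, 156, 190] for k=0..6.
Cycle lengths of π_32 on ℤ/343ℤ: [147, 147, 21, 21, 3, 3, 1]; 7 cycles in total.
7 cycles on 343: each ℓ→(−1)^(ℓ−1), product (−1)^336 = +1.
Zolotarev: (32|343) = +1, matching the cycle-count sign.

+1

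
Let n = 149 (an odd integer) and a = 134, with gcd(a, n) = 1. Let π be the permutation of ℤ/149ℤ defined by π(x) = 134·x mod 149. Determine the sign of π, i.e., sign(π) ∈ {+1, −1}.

-1

Orbit of 18 under x↦134x: [18, 28, 27, 42, 115, 63, 98]… (length divides ord_149(134)).
Cycle type of π: 148 + 1; total 2 cycles.
With 2 cycles on 149 points, sign = (−1)^{149−2} = -1.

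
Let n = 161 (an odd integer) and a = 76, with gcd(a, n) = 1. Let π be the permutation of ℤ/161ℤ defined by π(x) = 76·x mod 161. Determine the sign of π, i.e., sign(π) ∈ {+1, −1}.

Trace 64: π^k(64) = [64, 34, 8, 125, 1, 76, 141] for k=0..6.
Cycle type of π: 22×7 + 2×3 + 1; total 11 cycles.
n − c = 161 − 11 = 150; sign = (−1)^150 = +1.
The Jacobi symbol (76|161) = +1 (Zolotarev) agrees.

+1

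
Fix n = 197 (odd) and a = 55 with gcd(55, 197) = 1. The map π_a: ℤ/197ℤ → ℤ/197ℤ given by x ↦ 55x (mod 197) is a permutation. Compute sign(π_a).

Orbit of 15 under x↦55x: [15, 37, 65, 29, 19, 60, 148]… (length divides ord_197(55)).
The orbit structure of x ↦ 55x mod 197: 3 orbits of sizes [98, 98, 1].
3 cycles on 197: each ℓ→(−1)^(ℓ−1), product (−1)^194 = +1.
(55|197)_J = +1 (Zolotarev's lemma cross-check).

+1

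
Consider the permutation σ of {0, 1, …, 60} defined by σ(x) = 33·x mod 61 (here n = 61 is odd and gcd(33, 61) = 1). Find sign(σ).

Orbit of 41 under x↦33x: [41, 11, 58, 23, 27, 37, 1]… (length divides ord_61(33)).
4 cycles of lengths [20, 20, 20, 1].
4 cycles on 61: each ℓ→(−1)^(ℓ−1), product (−1)^57 = -1.
Check: (33/61) = -1 by Zolotarev.

-1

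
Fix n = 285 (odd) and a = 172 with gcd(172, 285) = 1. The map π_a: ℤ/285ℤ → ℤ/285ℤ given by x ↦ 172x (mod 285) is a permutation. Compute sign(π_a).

Orbit of 58 under x↦172x: [58, 1, 172, 229]… (length divides ord_285(172)).
Cycle type of π: 4×57 + 1×57; total 114 cycles.
114 cycles on 285: each ℓ→(−1)^(ℓ−1), product (−1)^171 = -1.
(172|285)_J = -1 (Zolotarev's lemma cross-check).

-1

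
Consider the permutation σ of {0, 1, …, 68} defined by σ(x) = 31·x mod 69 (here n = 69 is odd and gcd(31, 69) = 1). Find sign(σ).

+1

Orbit of 58 under x↦31x: [58, 4, 55, 49, 1, 31, 64]… (length divides ord_69(31)).
Cycle lengths of π_31 on ℤ/69ℤ: [11, 11, 11, 11, 11, 11, 1, 1, 1]; 9 cycles in total.
n − c = 69 − 9 = 60; sign = (−1)^60 = +1.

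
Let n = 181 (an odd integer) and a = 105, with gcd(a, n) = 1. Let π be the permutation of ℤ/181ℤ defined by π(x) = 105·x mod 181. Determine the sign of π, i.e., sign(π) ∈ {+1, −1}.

Orbit of 140 under x↦105x: [140, 39, 113, 100, 2, 29, 149]… (length divides ord_181(105)).
The orbit structure of x ↦ 105x mod 181: 2 orbits of sizes [180, 1].
n − c = 181 − 2 = 179; sign = (−1)^179 = -1.
Zolotarev: (105|181) = -1, matching the cycle-count sign.

-1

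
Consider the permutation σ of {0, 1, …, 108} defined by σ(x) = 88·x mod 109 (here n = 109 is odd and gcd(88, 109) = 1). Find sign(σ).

Start at x=31: 31 → 3 → 46 → 15 → 12 → 75 → 60 → … (one orbit).
The orbit structure of x ↦ 88x mod 109: 3 orbits of sizes [54, 54, 1].
Σ(ℓ_i−1) = 109−3 = 106; sign = (−1)^106 = +1.
The Jacobi symbol (88|109) = +1 (Zolotarev) agrees.

+1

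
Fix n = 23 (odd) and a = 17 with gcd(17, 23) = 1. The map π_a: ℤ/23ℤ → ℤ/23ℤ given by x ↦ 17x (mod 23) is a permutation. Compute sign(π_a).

-1

Orbit of 19 under x↦17x: [19, 1, 17, 13, 14, 8, 21]… (length divides ord_23(17)).
The orbit structure of x ↦ 17x mod 23: 2 orbits of sizes [22, 1].
Σ(ℓ_i−1) = 23−2 = 21; sign = (−1)^21 = -1.
Zolotarev: (17|23) = -1, matching the cycle-count sign.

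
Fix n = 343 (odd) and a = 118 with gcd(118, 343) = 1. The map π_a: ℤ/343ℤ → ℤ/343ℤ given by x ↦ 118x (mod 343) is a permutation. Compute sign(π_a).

-1

Start at x=197: 197 → 265 → 57 → 209 → 309 → 104 → 267 → … (one orbit).
π_118 has 10 disjoint cycles with lengths [98, 98, 98, 14, 14, 14, 2, 2, 2, 1] on {0,…,342}.
sign(π) = (−1)^{n − #cycles} = (−1)^{343−10} = (−1)^333 = -1.
(118|343)_J = -1 (Zolotarev's lemma cross-check).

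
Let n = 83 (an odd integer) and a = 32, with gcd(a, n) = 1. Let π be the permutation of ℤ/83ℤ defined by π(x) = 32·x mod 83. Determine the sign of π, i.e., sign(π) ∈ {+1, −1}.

-1

Orbit of 27 under x↦32x: [27, 34, 9, 39, 3, 13, 1]… (length divides ord_83(32)).
Cycle type of π: 82 + 1; total 2 cycles.
With 2 cycles on 83 points, sign = (−1)^{83−2} = -1.
The Jacobi symbol (32|83) = -1 (Zolotarev) agrees.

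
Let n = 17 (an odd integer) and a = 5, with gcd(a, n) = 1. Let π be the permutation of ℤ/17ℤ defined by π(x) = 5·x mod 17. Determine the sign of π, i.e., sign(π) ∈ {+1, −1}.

-1

Start at x=10: 10 → 16 → 12 → 9 → 11 → 4 → 3 → … (one orbit).
The orbit structure of x ↦ 5x mod 17: 2 orbits of sizes [16, 1].
sign(π) = (−1)^{n − #cycles} = (−1)^{17−2} = (−1)^15 = -1.
Zolotarev: (5|17) = -1, matching the cycle-count sign.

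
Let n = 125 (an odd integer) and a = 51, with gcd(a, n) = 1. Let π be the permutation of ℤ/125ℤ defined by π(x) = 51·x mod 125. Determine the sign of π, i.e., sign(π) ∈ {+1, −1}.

+1

Orbit of 1 under x↦51x: [1, 51, 101, 26, 76]… (length divides ord_125(51)).
Decompose π into cycles: lengths [5, 5, 5, 5, 5, 5, 5, 5, 5, 5, 5, 5, 5, 5, 5, 5, 5, 5, 5, 5, 1, 1, 1, 1, 1, 1, 1, 1, 1, 1, 1, 1, 1, 1, 1, 1, 1, 1, 1, 1, 1, 1, 1, 1, 1] (45 cycles, including the fixed point 0).
sign(π) = (−1)^{n − #cycles} = (−1)^{125−45} = (−1)^80 = +1.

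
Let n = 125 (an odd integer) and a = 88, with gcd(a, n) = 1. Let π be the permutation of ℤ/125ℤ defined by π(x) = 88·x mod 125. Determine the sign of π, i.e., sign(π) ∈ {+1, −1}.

Trace 18: π^k(18) = [18, 84, 17, 121, 23, 24, 112] for k=0..6.
4 cycles of lengths [100, 20, 4, 1].
4 cycles on 125: each ℓ→(−1)^(ℓ−1), product (−1)^121 = -1.

-1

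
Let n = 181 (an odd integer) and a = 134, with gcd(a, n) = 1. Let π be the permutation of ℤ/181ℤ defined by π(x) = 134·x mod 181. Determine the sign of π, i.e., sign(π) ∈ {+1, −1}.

Orbit of 56 under x↦134x: [56, 83, 81, 175, 101, 140, 117]… (length divides ord_181(134)).
Cycle lengths of π_134 on ℤ/181ℤ: [180, 1]; 2 cycles in total.
n − c = 181 − 2 = 179; sign = (−1)^179 = -1.
(134|181)_J = -1 (Zolotarev's lemma cross-check).

-1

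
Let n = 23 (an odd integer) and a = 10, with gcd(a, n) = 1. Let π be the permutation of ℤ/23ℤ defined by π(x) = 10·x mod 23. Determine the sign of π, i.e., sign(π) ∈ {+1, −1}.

-1

Orbit of 17 under x↦10x: [17, 9, 21, 3, 7, 1, 10]… (length divides ord_23(10)).
The orbit structure of x ↦ 10x mod 23: 2 orbits of sizes [22, 1].
sign(π) = (−1)^{n − #cycles} = (−1)^{23−2} = (−1)^21 = -1.
Zolotarev: (10|23) = -1, matching the cycle-count sign.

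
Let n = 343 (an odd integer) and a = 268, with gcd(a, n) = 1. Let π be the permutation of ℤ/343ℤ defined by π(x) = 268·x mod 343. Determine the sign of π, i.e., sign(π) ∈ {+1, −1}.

+1

Start at x=277: 277 → 148 → 219 → 39 → 162 → 198 → 242 → … (one orbit).
π_268 has 7 disjoint cycles with lengths [147, 147, 21, 21, 3, 3, 1] on {0,…,342}.
7 cycles on 343: each ℓ→(−1)^(ℓ−1), product (−1)^336 = +1.
Check: (268/343) = +1 by Zolotarev.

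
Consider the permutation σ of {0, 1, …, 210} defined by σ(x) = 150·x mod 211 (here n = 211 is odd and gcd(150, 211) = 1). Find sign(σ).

+1

Start at x=55: 55 → 21 → 196 → 71 → 100 → 19 → 107 → … (one orbit).
Decompose π into cycles: lengths [15, 15, 15, 15, 15, 15, 15, 15, 15, 15, 15, 15, 15, 15, 1] (15 cycles, including the fixed point 0).
With 15 cycles on 211 points, sign = (−1)^{211−15} = +1.
(150|211)_J = +1 (Zolotarev's lemma cross-check).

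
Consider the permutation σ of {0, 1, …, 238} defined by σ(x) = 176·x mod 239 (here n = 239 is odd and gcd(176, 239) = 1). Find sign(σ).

+1

Trace 1: π^k(1) = [1, 176, 145, 186, 232, 202, 180] for k=0..6.
Decompose π into cycles: lengths [119, 119, 1] (3 cycles, including the fixed point 0).
3 cycles on 239: each ℓ→(−1)^(ℓ−1), product (−1)^236 = +1.
The Jacobi symbol (176|239) = +1 (Zolotarev) agrees.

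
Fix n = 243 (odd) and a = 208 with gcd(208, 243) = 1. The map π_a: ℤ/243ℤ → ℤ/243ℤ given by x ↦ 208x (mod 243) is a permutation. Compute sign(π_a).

+1

Trace 10: π^k(10) = [10, 136, 100, 145, 28, 235, 37] for k=0..6.
Decompose π into cycles: lengths [27, 27, 27, 27, 27, 27, 9, 9, 9, 9, 9, 9, 3, 3, 3, 3, 3, 3, 1, 1, 1, 1, 1, 1, 1, 1, 1] (27 cycles, including the fixed point 0).
With 27 cycles on 243 points, sign = (−1)^{243−27} = +1.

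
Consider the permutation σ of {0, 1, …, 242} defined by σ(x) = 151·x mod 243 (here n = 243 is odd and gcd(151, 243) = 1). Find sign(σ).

Trace 208: π^k(208) = [208, 61, 220, 172, 214, 238, 217] for k=0..6.
Cycle lengths of π_151 on ℤ/243ℤ: [81, 81, 27, 27, 9, 9, 3, 3, 1, 1, 1]; 11 cycles in total.
n − c = 243 − 11 = 232; sign = (−1)^232 = +1.
Zolotarev: (151|243) = +1, matching the cycle-count sign.

+1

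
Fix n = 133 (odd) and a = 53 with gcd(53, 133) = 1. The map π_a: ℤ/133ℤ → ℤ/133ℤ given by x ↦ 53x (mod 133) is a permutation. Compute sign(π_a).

Start at x=53: 53 → 16 → 50 → 123 → 2 → 106 → 32 → … (one orbit).
Decompose π into cycles: lengths [18, 18, 18, 18, 18, 18, 18, 3, 3, 1] (10 cycles, including the fixed point 0).
10 cycles on 133: each ℓ→(−1)^(ℓ−1), product (−1)^123 = -1.

-1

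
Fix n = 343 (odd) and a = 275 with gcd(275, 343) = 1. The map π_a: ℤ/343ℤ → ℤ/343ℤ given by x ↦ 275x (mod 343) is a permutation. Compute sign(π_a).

Trace 128: π^k(128) = [128, 214, 197, 324, 263, 295, 177] for k=0..6.
31 cycles of lengths [21, 21, 21, 21, 21, 21, 21, 21, 21, 21, 21, 21, 21, 21, 3, 3, 3, 3, 3, 3, 3, 3, 3, 3, 3, 3, 3, 3, 3, 3, 1].
With 31 cycles on 343 points, sign = (−1)^{343−31} = +1.

+1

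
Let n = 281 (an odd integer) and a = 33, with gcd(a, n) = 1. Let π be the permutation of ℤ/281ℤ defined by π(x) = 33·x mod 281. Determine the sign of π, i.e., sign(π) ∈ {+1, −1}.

+1

Orbit of 32 under x↦33x: [32, 213, 4, 132, 141, 157, 123]… (length divides ord_281(33)).
The orbit structure of x ↦ 33x mod 281: 3 orbits of sizes [140, 140, 1].
Σ(ℓ_i−1) = 281−3 = 278; sign = (−1)^278 = +1.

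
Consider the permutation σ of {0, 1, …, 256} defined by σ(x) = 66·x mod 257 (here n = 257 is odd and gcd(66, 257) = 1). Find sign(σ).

Orbit of 69 under x↦66x: [69, 185, 131, 165, 96, 168, 37]… (length divides ord_257(66)).
Decompose π into cycles: lengths [256, 1] (2 cycles, including the fixed point 0).
2 cycles on 257: each ℓ→(−1)^(ℓ−1), product (−1)^255 = -1.
The Jacobi symbol (66|257) = -1 (Zolotarev) agrees.

-1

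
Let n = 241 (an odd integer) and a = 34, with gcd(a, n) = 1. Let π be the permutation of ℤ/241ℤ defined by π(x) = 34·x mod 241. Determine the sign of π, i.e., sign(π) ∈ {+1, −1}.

-1

Start at x=132: 132 → 150 → 39 → 121 → 17 → 96 → 131 → … (one orbit).
Cycle lengths of π_34 on ℤ/241ℤ: [240, 1]; 2 cycles in total.
241 − 2 = 239 transpositions; sign(π) = (−1)^239 = -1.
Via Zolotarev, sign(π_{34}) = (34|241) = -1.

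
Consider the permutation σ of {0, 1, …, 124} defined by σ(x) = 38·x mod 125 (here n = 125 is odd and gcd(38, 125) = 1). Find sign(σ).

Start at x=2: 2 → 76 → 13 → 119 → 22 → 86 → 18 → … (one orbit).
The orbit structure of x ↦ 38x mod 125: 4 orbits of sizes [100, 20, 4, 1].
With 4 cycles on 125 points, sign = (−1)^{125−4} = -1.
The Jacobi symbol (38|125) = -1 (Zolotarev) agrees.

-1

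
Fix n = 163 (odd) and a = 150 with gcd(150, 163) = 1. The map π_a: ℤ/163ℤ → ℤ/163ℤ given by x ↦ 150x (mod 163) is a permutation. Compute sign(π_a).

Start at x=136: 136 → 25 → 1 → 150 → 6 → 85 → 36 → … (one orbit).
Cycle lengths of π_150 on ℤ/163ℤ: [27, 27, 27, 27, 27, 27, 1]; 7 cycles in total.
With 7 cycles on 163 points, sign = (−1)^{163−7} = +1.
Zolotarev: (150|163) = +1, matching the cycle-count sign.

+1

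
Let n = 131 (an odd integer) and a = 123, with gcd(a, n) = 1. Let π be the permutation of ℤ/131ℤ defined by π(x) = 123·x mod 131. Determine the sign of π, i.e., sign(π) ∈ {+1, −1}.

Trace 63: π^k(63) = [63, 20, 102, 101, 109, 45, 33] for k=0..6.
Decompose π into cycles: lengths [65, 65, 1] (3 cycles, including the fixed point 0).
With 3 cycles on 131 points, sign = (−1)^{131−3} = +1.
(123|131)_J = +1 (Zolotarev's lemma cross-check).

+1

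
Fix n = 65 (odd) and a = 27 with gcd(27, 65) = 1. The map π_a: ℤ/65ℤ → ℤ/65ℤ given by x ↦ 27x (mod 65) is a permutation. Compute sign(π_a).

Start at x=27: 27 → 14 → 53 → 1 → 27 (one orbit).
26 cycles of lengths [4, 4, 4, 4, 4, 4, 4, 4, 4, 4, 4, 4, 4, 1, 1, 1, 1, 1, 1, 1, 1, 1, 1, 1, 1, 1].
n − c = 65 − 26 = 39; sign = (−1)^39 = -1.

-1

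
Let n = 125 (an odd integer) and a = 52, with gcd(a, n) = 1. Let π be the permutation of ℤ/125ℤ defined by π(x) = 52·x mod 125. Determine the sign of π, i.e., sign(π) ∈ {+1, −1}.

Trace 113: π^k(113) = [113, 1, 52, 79, 108, 116, 32] for k=0..6.
π_52 has 4 disjoint cycles with lengths [100, 20, 4, 1] on {0,…,124}.
125 − 4 = 121 transpositions; sign(π) = (−1)^121 = -1.

-1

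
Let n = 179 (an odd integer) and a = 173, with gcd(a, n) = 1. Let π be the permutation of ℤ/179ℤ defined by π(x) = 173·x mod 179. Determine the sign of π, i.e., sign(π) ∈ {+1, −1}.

Trace 66: π^k(66) = [66, 141, 49, 64, 153, 156, 138] for k=0..6.
3 cycles of lengths [89, 89, 1].
179 − 3 = 176 transpositions; sign(π) = (−1)^176 = +1.
The Jacobi symbol (173|179) = +1 (Zolotarev) agrees.

+1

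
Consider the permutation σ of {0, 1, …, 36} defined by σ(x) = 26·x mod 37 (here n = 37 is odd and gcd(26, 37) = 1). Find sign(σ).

+1

Start at x=26: 26 → 10 → 1 → 26 (one orbit).
Decompose π into cycles: lengths [3, 3, 3, 3, 3, 3, 3, 3, 3, 3, 3, 3, 1] (13 cycles, including the fixed point 0).
n − c = 37 − 13 = 24; sign = (−1)^24 = +1.
Zolotarev: (26|37) = +1, matching the cycle-count sign.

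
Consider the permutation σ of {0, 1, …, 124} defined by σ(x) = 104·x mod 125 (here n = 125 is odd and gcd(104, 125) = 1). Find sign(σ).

+1

Trace 11: π^k(11) = [11, 19, 101, 4, 41, 14, 81] for k=0..6.
Cycle type of π: 50×2 + 10×2 + 2×2 + 1; total 7 cycles.
125 − 7 = 118 transpositions; sign(π) = (−1)^118 = +1.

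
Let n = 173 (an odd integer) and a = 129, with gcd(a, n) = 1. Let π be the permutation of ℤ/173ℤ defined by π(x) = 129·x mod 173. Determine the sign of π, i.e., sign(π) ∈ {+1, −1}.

-1

Trace 76: π^k(76) = [76, 116, 86, 22, 70, 34, 61] for k=0..6.
Cycle type of π: 172 + 1; total 2 cycles.
With 2 cycles on 173 points, sign = (−1)^{173−2} = -1.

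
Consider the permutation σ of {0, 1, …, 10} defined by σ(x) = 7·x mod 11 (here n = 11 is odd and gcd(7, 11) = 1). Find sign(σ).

Trace 10: π^k(10) = [10, 4, 6, 9, 8, 1, 7] for k=0..6.
π_7 has 2 disjoint cycles with lengths [10, 1] on {0,…,10}.
2 cycles on 11: each ℓ→(−1)^(ℓ−1), product (−1)^9 = -1.
Zolotarev: (7|11) = -1, matching the cycle-count sign.

-1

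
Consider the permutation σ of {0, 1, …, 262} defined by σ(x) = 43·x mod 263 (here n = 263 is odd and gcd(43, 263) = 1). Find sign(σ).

Trace 44: π^k(44) = [44, 51, 89, 145, 186, 108, 173] for k=0..6.
The orbit structure of x ↦ 43x mod 263: 3 orbits of sizes [131, 131, 1].
263 − 3 = 260 transpositions; sign(π) = (−1)^260 = +1.
Check: (43/263) = +1 by Zolotarev.

+1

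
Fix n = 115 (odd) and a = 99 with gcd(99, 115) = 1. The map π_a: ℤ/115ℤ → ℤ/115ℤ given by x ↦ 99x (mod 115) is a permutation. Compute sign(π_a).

-1

Start at x=1: 1 → 99 → 26 → 44 → 101 → 109 → 96 → … (one orbit).
Cycle type of π: 22×5 + 2×2 + 1; total 8 cycles.
n − c = 115 − 8 = 107; sign = (−1)^107 = -1.
Via Zolotarev, sign(π_{99}) = (99|115) = -1.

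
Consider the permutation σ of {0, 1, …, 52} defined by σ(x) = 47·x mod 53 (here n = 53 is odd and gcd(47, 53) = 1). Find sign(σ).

Trace 36: π^k(36) = [36, 49, 24, 15, 16, 10, 46] for k=0..6.
Decompose π into cycles: lengths [13, 13, 13, 13, 1] (5 cycles, including the fixed point 0).
53 − 5 = 48 transpositions; sign(π) = (−1)^48 = +1.
Zolotarev: (47|53) = +1, matching the cycle-count sign.

+1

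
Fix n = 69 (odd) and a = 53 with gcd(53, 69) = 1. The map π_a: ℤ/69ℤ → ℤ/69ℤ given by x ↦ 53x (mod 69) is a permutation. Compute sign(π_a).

+1

Trace 53: π^k(53) = [53, 49, 44, 55, 17, 4, 5] for k=0..6.
5 cycles of lengths [22, 22, 22, 2, 1].
Σ(ℓ_i−1) = 69−5 = 64; sign = (−1)^64 = +1.
The Jacobi symbol (53|69) = +1 (Zolotarev) agrees.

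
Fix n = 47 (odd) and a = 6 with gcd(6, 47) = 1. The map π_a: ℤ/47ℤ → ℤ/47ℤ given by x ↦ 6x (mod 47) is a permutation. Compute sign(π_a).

Orbit of 42 under x↦6x: [42, 17, 8, 1, 6, 36, 28]… (length divides ord_47(6)).
The orbit structure of x ↦ 6x mod 47: 3 orbits of sizes [23, 23, 1].
47 − 3 = 44 transpositions; sign(π) = (−1)^44 = +1.
Zolotarev: (6|47) = +1, matching the cycle-count sign.

+1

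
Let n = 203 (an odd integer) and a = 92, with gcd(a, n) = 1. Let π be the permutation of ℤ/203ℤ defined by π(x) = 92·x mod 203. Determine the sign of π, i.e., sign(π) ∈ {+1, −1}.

Orbit of 64 under x↦92x: [64, 1, 92, 141, 183, 190, 22]… (length divides ord_203(92)).
Cycle lengths of π_92 on ℤ/203ℤ: [14, 14, 14, 14, 14, 14, 14, 14, 14, 14, 14, 14, 14, 14, 1, 1, 1, 1, 1, 1, 1]; 21 cycles in total.
203 − 21 = 182 transpositions; sign(π) = (−1)^182 = +1.

+1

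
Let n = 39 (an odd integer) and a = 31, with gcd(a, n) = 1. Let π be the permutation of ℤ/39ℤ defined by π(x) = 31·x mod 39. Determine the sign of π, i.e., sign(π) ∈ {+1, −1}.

-1

Orbit of 31 under x↦31x: [31, 25, 34, 1]… (length divides ord_39(31)).
π_31 has 12 disjoint cycles with lengths [4, 4, 4, 4, 4, 4, 4, 4, 4, 1, 1, 1] on {0,…,38}.
With 12 cycles on 39 points, sign = (−1)^{39−12} = -1.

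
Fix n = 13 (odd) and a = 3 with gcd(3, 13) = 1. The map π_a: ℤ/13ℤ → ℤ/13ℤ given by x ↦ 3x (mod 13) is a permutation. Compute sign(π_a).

+1

Trace 3: π^k(3) = [3, 9, 1] for k=0..2.
Cycle type of π: 3×4 + 1; total 5 cycles.
13 − 5 = 8 transpositions; sign(π) = (−1)^8 = +1.
Check: (3/13) = +1 by Zolotarev.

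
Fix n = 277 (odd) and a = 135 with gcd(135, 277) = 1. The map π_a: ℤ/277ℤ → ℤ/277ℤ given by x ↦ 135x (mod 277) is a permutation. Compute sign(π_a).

-1

Orbit of 241 under x↦135x: [241, 126, 113, 20, 207, 245, 112]… (length divides ord_277(135)).
Cycle lengths of π_135 on ℤ/277ℤ: [276, 1]; 2 cycles in total.
n − c = 277 − 2 = 275; sign = (−1)^275 = -1.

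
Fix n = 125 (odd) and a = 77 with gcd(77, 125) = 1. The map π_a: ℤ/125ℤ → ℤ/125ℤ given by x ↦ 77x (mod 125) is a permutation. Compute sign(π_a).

Orbit of 31 under x↦77x: [31, 12, 49, 23, 21, 117, 9]… (length divides ord_125(77)).
π_77 has 4 disjoint cycles with lengths [100, 20, 4, 1] on {0,…,124}.
With 4 cycles on 125 points, sign = (−1)^{125−4} = -1.
Check: (77/125) = -1 by Zolotarev.

-1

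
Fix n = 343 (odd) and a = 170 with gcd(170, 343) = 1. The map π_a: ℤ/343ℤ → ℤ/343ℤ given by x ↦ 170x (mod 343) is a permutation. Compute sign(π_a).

Start at x=151: 151 → 288 → 254 → 305 → 57 → 86 → 214 → … (one orbit).
π_170 has 7 disjoint cycles with lengths [147, 147, 21, 21, 3, 3, 1] on {0,…,342}.
Σ(ℓ_i−1) = 343−7 = 336; sign = (−1)^336 = +1.
(170|343)_J = +1 (Zolotarev's lemma cross-check).

+1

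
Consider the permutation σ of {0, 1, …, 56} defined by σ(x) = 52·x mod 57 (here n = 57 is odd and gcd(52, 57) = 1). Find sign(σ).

-1

Start at x=13: 13 → 49 → 40 → 28 → 31 → 16 → 34 → … (one orbit).
π_52 has 6 disjoint cycles with lengths [18, 18, 18, 1, 1, 1] on {0,…,56}.
Σ(ℓ_i−1) = 57−6 = 51; sign = (−1)^51 = -1.
(52|57)_J = -1 (Zolotarev's lemma cross-check).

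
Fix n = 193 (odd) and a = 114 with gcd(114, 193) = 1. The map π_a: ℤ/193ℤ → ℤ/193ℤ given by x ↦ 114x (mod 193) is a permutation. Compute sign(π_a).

Trace 78: π^k(78) = [78, 14, 52, 138, 99, 92, 66] for k=0..6.
Decompose π into cycles: lengths [192, 1] (2 cycles, including the fixed point 0).
With 2 cycles on 193 points, sign = (−1)^{193−2} = -1.

-1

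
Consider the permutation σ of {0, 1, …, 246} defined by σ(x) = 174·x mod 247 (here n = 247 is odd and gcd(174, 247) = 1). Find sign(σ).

Start at x=86: 86 → 144 → 109 → 194 → 164 → 131 → 70 → … (one orbit).
Decompose π into cycles: lengths [36, 36, 36, 36, 36, 36, 18, 4, 4, 4, 1] (11 cycles, including the fixed point 0).
n − c = 247 − 11 = 236; sign = (−1)^236 = +1.
The Jacobi symbol (174|247) = +1 (Zolotarev) agrees.

+1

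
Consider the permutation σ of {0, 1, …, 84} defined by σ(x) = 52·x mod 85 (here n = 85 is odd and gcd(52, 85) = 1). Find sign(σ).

Start at x=1: 1 → 52 → 69 → 18 → 1 (one orbit).
34 cycles of lengths [4, 4, 4, 4, 4, 4, 4, 4, 4, 4, 4, 4, 4, 4, 4, 4, 4, 1, 1, 1, 1, 1, 1, 1, 1, 1, 1, 1, 1, 1, 1, 1, 1, 1].
85 − 34 = 51 transpositions; sign(π) = (−1)^51 = -1.
Via Zolotarev, sign(π_{52}) = (52|85) = -1.

-1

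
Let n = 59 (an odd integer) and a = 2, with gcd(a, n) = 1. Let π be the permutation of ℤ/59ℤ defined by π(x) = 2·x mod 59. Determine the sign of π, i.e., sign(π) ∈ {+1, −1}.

Trace 48: π^k(48) = [48, 37, 15, 30, 1, 2, 4] for k=0..6.
Cycle type of π: 58 + 1; total 2 cycles.
Σ(ℓ_i−1) = 59−2 = 57; sign = (−1)^57 = -1.
Check: (2/59) = -1 by Zolotarev.

-1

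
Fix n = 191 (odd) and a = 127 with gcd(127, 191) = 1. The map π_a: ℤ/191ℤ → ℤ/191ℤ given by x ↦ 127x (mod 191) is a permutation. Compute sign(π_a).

Orbit of 47 under x↦127x: [47, 48, 175, 69, 168, 135, 146]… (length divides ord_191(127)).
π_127 has 2 disjoint cycles with lengths [190, 1] on {0,…,190}.
Σ(ℓ_i−1) = 191−2 = 189; sign = (−1)^189 = -1.
The Jacobi symbol (127|191) = -1 (Zolotarev) agrees.

-1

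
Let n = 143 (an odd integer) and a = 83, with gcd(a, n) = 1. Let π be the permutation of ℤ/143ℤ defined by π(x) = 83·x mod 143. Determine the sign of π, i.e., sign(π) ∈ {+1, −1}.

+1

Trace 8: π^k(8) = [8, 92, 57, 12, 138, 14, 18] for k=0..6.
Cycle type of π: 20×6 + 10 + 4×3 + 1; total 11 cycles.
sign(π) = (−1)^{n − #cycles} = (−1)^{143−11} = (−1)^132 = +1.
Via Zolotarev, sign(π_{83}) = (83|143) = +1.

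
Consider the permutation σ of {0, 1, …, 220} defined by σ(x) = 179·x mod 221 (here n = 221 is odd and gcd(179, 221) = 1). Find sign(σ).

Trace 217: π^k(217) = [217, 168, 16, 212, 157, 36, 35] for k=0..6.
π_179 has 13 disjoint cycles with lengths [24, 24, 24, 24, 24, 24, 24, 24, 8, 8, 6, 6, 1] on {0,…,220}.
With 13 cycles on 221 points, sign = (−1)^{221−13} = +1.
Check: (179/221) = +1 by Zolotarev.

+1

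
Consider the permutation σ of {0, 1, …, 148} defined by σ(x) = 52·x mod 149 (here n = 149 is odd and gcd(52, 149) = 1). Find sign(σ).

-1

Trace 102: π^k(102) = [102, 89, 9, 21, 49, 15, 35] for k=0..6.
Cycle type of π: 148 + 1; total 2 cycles.
With 2 cycles on 149 points, sign = (−1)^{149−2} = -1.
(52|149)_J = -1 (Zolotarev's lemma cross-check).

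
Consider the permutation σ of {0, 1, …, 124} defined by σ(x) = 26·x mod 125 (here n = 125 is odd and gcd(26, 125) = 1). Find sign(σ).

Start at x=26: 26 → 51 → 76 → 101 → 1 → 26 (one orbit).
The orbit structure of x ↦ 26x mod 125: 45 orbits of sizes [5, 5, 5, 5, 5, 5, 5, 5, 5, 5, 5, 5, 5, 5, 5, 5, 5, 5, 5, 5, 1, 1, 1, 1, 1, 1, 1, 1, 1, 1, 1, 1, 1, 1, 1, 1, 1, 1, 1, 1, 1, 1, 1, 1, 1].
sign(π) = (−1)^{n − #cycles} = (−1)^{125−45} = (−1)^80 = +1.

+1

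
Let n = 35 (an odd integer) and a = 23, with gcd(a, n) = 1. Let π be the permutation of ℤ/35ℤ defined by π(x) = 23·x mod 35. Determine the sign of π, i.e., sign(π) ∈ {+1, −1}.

Start at x=18: 18 → 29 → 2 → 11 → 8 → 9 → 32 → … (one orbit).
Decompose π into cycles: lengths [12, 12, 4, 3, 3, 1] (6 cycles, including the fixed point 0).
n − c = 35 − 6 = 29; sign = (−1)^29 = -1.
Check: (23/35) = -1 by Zolotarev.

-1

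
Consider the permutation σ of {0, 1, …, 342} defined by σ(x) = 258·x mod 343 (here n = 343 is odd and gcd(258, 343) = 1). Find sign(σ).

-1

Trace 71: π^k(71) = [71, 139, 190, 314, 64, 48, 36] for k=0..6.
10 cycles of lengths [98, 98, 98, 14, 14, 14, 2, 2, 2, 1].
Σ(ℓ_i−1) = 343−10 = 333; sign = (−1)^333 = -1.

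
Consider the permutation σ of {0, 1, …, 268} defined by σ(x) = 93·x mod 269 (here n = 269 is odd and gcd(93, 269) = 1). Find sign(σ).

+1

Start at x=53: 53 → 87 → 21 → 70 → 54 → 180 → 62 → … (one orbit).
The orbit structure of x ↦ 93x mod 269: 5 orbits of sizes [67, 67, 67, 67, 1].
269 − 5 = 264 transpositions; sign(π) = (−1)^264 = +1.
The Jacobi symbol (93|269) = +1 (Zolotarev) agrees.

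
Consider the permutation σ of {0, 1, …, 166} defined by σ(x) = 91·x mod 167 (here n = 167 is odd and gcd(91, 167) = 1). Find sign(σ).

-1

Trace 60: π^k(60) = [60, 116, 35, 12, 90, 7, 136] for k=0..6.
Decompose π into cycles: lengths [166, 1] (2 cycles, including the fixed point 0).
n − c = 167 − 2 = 165; sign = (−1)^165 = -1.
(91|167)_J = -1 (Zolotarev's lemma cross-check).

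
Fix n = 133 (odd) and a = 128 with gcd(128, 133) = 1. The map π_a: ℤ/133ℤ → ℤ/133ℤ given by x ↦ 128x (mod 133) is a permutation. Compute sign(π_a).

-1

Orbit of 67 under x↦128x: [67, 64, 79, 4, 113, 100, 32]… (length divides ord_133(128)).
10 cycles of lengths [18, 18, 18, 18, 18, 18, 18, 3, 3, 1].
Σ(ℓ_i−1) = 133−10 = 123; sign = (−1)^123 = -1.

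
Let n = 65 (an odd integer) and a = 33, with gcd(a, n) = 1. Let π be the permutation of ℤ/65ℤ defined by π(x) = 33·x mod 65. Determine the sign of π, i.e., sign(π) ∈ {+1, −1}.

+1

Trace 4: π^k(4) = [4, 2, 1, 33, 49, 57, 61] for k=0..6.
Cycle type of π: 12×5 + 4 + 1; total 7 cycles.
sign(π) = (−1)^{n − #cycles} = (−1)^{65−7} = (−1)^58 = +1.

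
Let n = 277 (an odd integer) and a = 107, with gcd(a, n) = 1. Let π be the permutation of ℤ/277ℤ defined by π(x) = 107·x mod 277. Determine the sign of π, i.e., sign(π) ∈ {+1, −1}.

-1

Trace 37: π^k(37) = [37, 81, 80, 250, 158, 9, 132] for k=0..6.
The orbit structure of x ↦ 107x mod 277: 2 orbits of sizes [276, 1].
With 2 cycles on 277 points, sign = (−1)^{277−2} = -1.
Zolotarev: (107|277) = -1, matching the cycle-count sign.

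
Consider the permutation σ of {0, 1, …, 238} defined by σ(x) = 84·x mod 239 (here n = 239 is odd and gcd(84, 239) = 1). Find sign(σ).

-1

Orbit of 162 under x↦84x: [162, 224, 174, 37, 1, 84, 125]… (length divides ord_239(84)).
Cycle type of π: 238 + 1; total 2 cycles.
2 cycles on 239: each ℓ→(−1)^(ℓ−1), product (−1)^237 = -1.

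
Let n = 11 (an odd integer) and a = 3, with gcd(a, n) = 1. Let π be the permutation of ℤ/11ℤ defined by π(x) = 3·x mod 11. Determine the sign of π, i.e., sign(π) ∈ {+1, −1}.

Start at x=1: 1 → 3 → 9 → 5 → 4 → 1 (one orbit).
π_3 has 3 disjoint cycles with lengths [5, 5, 1] on {0,…,10}.
With 3 cycles on 11 points, sign = (−1)^{11−3} = +1.
Check: (3/11) = +1 by Zolotarev.

+1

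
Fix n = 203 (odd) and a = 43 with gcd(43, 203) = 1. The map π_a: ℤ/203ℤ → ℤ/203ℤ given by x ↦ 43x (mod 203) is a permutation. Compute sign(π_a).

Start at x=190: 190 → 50 → 120 → 85 → 1 → 43 → 22 → … (one orbit).
The orbit structure of x ↦ 43x mod 203: 14 orbits of sizes [28, 28, 28, 28, 28, 28, 28, 1, 1, 1, 1, 1, 1, 1].
With 14 cycles on 203 points, sign = (−1)^{203−14} = -1.

-1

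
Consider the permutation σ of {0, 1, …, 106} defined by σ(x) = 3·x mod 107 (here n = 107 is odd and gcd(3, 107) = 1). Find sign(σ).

Orbit of 81 under x↦3x: [81, 29, 87, 47, 34, 102, 92]… (length divides ord_107(3)).
Decompose π into cycles: lengths [53, 53, 1] (3 cycles, including the fixed point 0).
With 3 cycles on 107 points, sign = (−1)^{107−3} = +1.
Check: (3/107) = +1 by Zolotarev.

+1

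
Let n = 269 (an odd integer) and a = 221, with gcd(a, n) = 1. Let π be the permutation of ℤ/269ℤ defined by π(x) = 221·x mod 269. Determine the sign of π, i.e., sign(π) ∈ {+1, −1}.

Trace 260: π^k(260) = [260, 163, 246, 28, 1, 221, 152] for k=0..6.
Cycle type of π: 268 + 1; total 2 cycles.
sign(π) = (−1)^{n − #cycles} = (−1)^{269−2} = (−1)^267 = -1.
Via Zolotarev, sign(π_{221}) = (221|269) = -1.

-1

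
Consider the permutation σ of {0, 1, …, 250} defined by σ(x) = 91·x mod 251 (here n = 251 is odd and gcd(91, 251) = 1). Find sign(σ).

+1

Orbit of 123 under x↦91x: [123, 149, 5, 204, 241, 94, 20]… (length divides ord_251(91)).
π_91 has 11 disjoint cycles with lengths [25, 25, 25, 25, 25, 25, 25, 25, 25, 25, 1] on {0,…,250}.
251 − 11 = 240 transpositions; sign(π) = (−1)^240 = +1.
The Jacobi symbol (91|251) = +1 (Zolotarev) agrees.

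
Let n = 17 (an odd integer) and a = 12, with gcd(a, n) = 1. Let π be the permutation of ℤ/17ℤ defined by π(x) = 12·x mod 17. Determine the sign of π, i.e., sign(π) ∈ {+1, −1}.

Trace 7: π^k(7) = [7, 16, 5, 9, 6, 4, 14] for k=0..6.
π_12 has 2 disjoint cycles with lengths [16, 1] on {0,…,16}.
Σ(ℓ_i−1) = 17−2 = 15; sign = (−1)^15 = -1.
Check: (12/17) = -1 by Zolotarev.

-1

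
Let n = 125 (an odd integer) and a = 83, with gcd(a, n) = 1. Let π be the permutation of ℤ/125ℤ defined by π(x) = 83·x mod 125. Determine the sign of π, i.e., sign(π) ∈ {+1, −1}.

Trace 56: π^k(56) = [56, 23, 34, 72, 101, 8, 39] for k=0..6.
Cycle type of π: 100 + 20 + 4 + 1; total 4 cycles.
4 cycles on 125: each ℓ→(−1)^(ℓ−1), product (−1)^121 = -1.

-1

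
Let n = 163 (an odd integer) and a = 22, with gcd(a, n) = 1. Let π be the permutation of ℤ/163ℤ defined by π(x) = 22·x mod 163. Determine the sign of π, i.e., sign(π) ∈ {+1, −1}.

+1

Trace 146: π^k(146) = [146, 115, 85, 77, 64, 104, 6] for k=0..6.
Cycle type of π: 27×6 + 1; total 7 cycles.
163 − 7 = 156 transpositions; sign(π) = (−1)^156 = +1.
The Jacobi symbol (22|163) = +1 (Zolotarev) agrees.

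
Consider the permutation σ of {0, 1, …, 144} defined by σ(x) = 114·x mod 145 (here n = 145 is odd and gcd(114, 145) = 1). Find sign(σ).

-1

Trace 69: π^k(69) = [69, 36, 44, 86, 89, 141, 124] for k=0..6.
8 cycles of lengths [28, 28, 28, 28, 28, 2, 2, 1].
145 − 8 = 137 transpositions; sign(π) = (−1)^137 = -1.
Zolotarev: (114|145) = -1, matching the cycle-count sign.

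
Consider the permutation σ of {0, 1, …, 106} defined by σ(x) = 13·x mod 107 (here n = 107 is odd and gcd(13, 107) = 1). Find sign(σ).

Orbit of 37 under x↦13x: [37, 53, 47, 76, 25, 4, 52]… (length divides ord_107(13)).
The orbit structure of x ↦ 13x mod 107: 3 orbits of sizes [53, 53, 1].
sign(π) = (−1)^{n − #cycles} = (−1)^{107−3} = (−1)^104 = +1.

+1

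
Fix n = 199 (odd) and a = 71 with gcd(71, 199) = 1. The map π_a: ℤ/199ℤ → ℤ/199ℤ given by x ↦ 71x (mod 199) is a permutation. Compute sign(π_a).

-1

Orbit of 109 under x↦71x: [109, 177, 30, 140, 189, 86, 136]… (length divides ord_199(71)).
Cycle lengths of π_71 on ℤ/199ℤ: [198, 1]; 2 cycles in total.
2 cycles on 199: each ℓ→(−1)^(ℓ−1), product (−1)^197 = -1.
Zolotarev: (71|199) = -1, matching the cycle-count sign.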